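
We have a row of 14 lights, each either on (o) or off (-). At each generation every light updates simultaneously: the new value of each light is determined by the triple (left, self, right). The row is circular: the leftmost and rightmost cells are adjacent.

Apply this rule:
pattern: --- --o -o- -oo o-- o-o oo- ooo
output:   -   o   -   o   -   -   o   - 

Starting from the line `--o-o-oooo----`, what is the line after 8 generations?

--o-----o----o

-o----o--o----
o----o--o-----
----o--o-----o
---o--o-----o-
--o--o-----o--
-o--o-----o---
o--o-----o----
--o-----o----o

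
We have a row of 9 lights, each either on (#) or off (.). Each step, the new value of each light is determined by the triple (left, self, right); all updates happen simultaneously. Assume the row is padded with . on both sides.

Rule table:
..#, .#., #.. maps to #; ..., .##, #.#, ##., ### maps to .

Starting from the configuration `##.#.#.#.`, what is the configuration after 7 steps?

..###....

step 1: ...#.#.##
step 2: ..##.#...
step 3: .#...##..
step 4: ###.#..#.
step 5: ....#####
step 6: ...#.....
step 7: ..###....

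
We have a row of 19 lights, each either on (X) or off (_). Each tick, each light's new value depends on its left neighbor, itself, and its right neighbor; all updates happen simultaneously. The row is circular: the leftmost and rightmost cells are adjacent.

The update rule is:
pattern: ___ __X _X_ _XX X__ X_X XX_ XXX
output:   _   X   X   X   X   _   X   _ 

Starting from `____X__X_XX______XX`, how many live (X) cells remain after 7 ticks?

X__XXXXX_XXX____XXX
XXXX___X_X_XX__XX__
X__XX_XX_X_XXXXXXXX
XXXXX_XX_X_X_______
X___X_XX_X_XX_____X
XX_XX_XX_X_XXX___XX
_X_XX_XX_X_X_XX_XX_
count of X: 11

11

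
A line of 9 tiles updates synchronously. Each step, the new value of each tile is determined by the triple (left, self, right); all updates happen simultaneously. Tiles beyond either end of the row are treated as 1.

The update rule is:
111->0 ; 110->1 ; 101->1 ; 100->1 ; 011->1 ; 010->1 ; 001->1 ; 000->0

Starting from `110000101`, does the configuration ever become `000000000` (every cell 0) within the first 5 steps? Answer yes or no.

no

step 1: 011001111
step 2: 111111000
step 3: 000001101
step 4: 100011111
step 5: 110110000
step 5 is 110110000, still not uniform 0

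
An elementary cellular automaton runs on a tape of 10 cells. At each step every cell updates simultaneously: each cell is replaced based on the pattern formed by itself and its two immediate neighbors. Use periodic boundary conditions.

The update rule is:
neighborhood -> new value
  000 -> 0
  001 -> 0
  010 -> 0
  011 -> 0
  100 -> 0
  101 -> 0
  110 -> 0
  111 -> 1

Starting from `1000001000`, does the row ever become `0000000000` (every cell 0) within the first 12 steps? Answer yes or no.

yes

step 1: 0000000000
all cells are 0 at step 1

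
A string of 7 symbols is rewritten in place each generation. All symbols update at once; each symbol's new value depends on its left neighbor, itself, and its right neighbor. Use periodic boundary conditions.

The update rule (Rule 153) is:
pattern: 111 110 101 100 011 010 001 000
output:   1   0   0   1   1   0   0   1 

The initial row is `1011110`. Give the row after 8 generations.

0011100
1011011
0010011
1001010
0100000
0011111
1011110  (repeats generation 0; period 7)
generation 8: 0011100

0011100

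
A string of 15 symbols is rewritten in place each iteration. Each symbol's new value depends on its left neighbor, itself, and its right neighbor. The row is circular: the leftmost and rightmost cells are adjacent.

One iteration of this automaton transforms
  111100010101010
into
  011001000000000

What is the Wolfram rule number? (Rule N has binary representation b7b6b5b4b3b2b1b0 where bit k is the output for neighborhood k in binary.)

position 1: 111 → 1  (bit 7 = 1)
position 3: 110 → 0  (bit 6 = 0)
position 8: 101 → 0  (bit 5 = 0)
position 4: 100 → 0  (bit 4 = 0)
position 0: 011 → 0  (bit 3 = 0)
position 7: 010 → 0  (bit 2 = 0)
position 6: 001 → 0  (bit 1 = 0)
position 5: 000 → 1  (bit 0 = 1)
bits b7..b0 = 10000001 = 129

129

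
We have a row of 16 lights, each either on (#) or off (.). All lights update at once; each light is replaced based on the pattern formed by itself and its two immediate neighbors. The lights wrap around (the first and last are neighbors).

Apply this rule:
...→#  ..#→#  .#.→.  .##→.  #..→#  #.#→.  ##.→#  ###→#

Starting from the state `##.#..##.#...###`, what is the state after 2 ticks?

tick 1: ##..##.#..###.##
tick 2: ####.#..##.##..#

####.#..##.##..#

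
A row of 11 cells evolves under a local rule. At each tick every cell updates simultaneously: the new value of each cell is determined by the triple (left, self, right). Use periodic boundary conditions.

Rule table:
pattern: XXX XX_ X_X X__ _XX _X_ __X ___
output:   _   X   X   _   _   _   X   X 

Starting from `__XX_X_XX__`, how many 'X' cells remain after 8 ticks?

tick 1: XX_XX_X_X_X
tick 2: _XX_XX_X_X_
tick 3: X_XX_XX_X__
tick 4: _X_XX_XX__X
tick 5: X_X_XX_X_X_
tick 6: _X_X_XX_X_X
tick 7: X_X_X_XX_X_
tick 8: _X_X_X_XX_X
count of X: 6

6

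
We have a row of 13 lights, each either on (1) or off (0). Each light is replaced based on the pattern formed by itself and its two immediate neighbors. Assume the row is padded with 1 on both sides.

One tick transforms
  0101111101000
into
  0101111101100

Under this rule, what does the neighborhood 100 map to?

At position 10 the neighborhood is 100; the next row has 1 there.

1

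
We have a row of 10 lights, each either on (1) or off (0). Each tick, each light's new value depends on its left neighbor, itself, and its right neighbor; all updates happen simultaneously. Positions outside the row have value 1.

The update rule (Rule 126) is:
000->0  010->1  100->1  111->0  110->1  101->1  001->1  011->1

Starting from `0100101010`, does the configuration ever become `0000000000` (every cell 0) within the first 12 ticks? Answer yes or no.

tick 1: 1111111111
tick 2: 0000000000
all cells are 0 at tick 2

yes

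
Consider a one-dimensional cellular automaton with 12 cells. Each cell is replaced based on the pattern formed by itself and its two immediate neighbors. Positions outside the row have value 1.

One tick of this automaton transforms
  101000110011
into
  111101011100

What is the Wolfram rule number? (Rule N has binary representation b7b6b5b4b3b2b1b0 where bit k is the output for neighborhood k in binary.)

position 11: 111 → 0  (bit 7 = 0)
position 0: 110 → 1  (bit 6 = 1)
position 1: 101 → 1  (bit 5 = 1)
position 3: 100 → 1  (bit 4 = 1)
position 6: 011 → 0  (bit 3 = 0)
position 2: 010 → 1  (bit 2 = 1)
position 5: 001 → 1  (bit 1 = 1)
position 4: 000 → 0  (bit 0 = 0)
bits b7..b0 = 01110110 = 118

118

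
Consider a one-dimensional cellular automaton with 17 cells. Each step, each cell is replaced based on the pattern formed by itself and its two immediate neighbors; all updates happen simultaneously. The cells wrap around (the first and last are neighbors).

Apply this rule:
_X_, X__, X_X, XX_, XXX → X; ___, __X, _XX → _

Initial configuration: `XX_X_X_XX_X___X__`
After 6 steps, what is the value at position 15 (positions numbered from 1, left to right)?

_XXXXXX_XXXX__XX_
__XXXXXX_XXXX__XX
X__XXXXXX_XXXX__X
XX__XXXXXX_XXXX__
_XX__XXXXXX_XXXX_
__XX__XXXXXX_XXXX
position 15 holds X

X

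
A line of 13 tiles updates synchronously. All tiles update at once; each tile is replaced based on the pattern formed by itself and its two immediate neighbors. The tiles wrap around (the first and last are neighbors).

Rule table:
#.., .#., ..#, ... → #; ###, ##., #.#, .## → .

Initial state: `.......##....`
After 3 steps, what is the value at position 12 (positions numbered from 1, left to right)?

step 1: #######..####
step 2: .......##....  (repeats step 0; period 2)
step 3: #######..####
position 12 holds #

#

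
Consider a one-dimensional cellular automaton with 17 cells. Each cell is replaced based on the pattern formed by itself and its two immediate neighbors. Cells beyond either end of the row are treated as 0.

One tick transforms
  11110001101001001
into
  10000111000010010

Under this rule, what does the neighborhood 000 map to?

1

At position 5 the neighborhood is 000; the next row has 1 there.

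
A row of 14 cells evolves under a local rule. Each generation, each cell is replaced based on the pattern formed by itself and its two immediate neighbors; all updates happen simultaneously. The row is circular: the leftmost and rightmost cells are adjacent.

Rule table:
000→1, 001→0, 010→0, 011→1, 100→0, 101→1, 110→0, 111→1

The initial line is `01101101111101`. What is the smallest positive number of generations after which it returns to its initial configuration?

generation 1: 11011011111010
generation 2: 10110111110101
generation 3: 01101111101011
generation 4: 11011111010110
generation 5: 10111110101101
generation 6: 01111101011011
generation 7: 11111010110110
generation 8: 11110101101101
generation 9: 11101011011011
generation 10: 11010110110111
generation 11: 10101101101111
generation 12: 01011011011111
generation 13: 10110110111110
generation 14: 01101101111101

14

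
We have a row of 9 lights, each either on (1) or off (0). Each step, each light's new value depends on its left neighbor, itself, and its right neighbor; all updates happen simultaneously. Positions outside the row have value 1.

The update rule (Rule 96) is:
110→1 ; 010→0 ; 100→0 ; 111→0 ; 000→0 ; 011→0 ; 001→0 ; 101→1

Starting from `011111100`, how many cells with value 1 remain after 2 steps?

step 1: 100000100
step 2: 100000000
count of 1: 1

1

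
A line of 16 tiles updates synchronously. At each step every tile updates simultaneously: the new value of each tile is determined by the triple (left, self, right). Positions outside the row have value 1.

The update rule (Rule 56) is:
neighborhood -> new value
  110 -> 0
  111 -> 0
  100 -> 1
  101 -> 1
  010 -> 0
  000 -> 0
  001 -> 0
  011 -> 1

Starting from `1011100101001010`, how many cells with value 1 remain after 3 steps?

0110010010100101
1101001001010011
0010100100101010
count of 1: 6

6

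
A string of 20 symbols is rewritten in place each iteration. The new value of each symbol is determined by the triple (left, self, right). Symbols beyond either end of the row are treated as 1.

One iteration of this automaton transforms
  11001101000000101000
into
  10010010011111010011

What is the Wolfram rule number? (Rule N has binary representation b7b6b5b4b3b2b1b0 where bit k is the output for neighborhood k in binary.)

163

position 0: 111 → 1  (bit 7 = 1)
position 1: 110 → 0  (bit 6 = 0)
position 6: 101 → 1  (bit 5 = 1)
position 2: 100 → 0  (bit 4 = 0)
position 4: 011 → 0  (bit 3 = 0)
position 7: 010 → 0  (bit 2 = 0)
position 3: 001 → 1  (bit 1 = 1)
position 9: 000 → 1  (bit 0 = 1)
bits b7..b0 = 10100011 = 163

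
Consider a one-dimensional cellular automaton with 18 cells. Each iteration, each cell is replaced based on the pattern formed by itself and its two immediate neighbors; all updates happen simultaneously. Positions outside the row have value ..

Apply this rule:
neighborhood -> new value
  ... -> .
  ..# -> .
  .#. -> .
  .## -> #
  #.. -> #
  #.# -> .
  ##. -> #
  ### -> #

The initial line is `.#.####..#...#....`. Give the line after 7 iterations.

...#####..#...#...
...######..#...#..
...#######..#...#.
...########..#...#
...#########..#...
...##########..#..
...###########..#.

...###########..#.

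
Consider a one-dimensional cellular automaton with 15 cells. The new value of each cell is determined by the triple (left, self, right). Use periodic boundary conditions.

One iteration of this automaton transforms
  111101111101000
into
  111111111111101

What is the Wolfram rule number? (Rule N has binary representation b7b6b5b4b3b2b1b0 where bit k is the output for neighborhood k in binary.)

position 1: 111 → 1  (bit 7 = 1)
position 3: 110 → 1  (bit 6 = 1)
position 4: 101 → 1  (bit 5 = 1)
position 12: 100 → 1  (bit 4 = 1)
position 0: 011 → 1  (bit 3 = 1)
position 11: 010 → 1  (bit 2 = 1)
position 14: 001 → 1  (bit 1 = 1)
position 13: 000 → 0  (bit 0 = 0)
bits b7..b0 = 11111110 = 254

254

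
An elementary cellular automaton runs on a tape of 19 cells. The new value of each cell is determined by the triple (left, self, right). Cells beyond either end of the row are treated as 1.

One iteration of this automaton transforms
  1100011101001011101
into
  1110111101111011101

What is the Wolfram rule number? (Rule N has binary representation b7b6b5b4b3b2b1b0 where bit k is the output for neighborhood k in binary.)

222

position 0: 111 → 1  (bit 7 = 1)
position 1: 110 → 1  (bit 6 = 1)
position 8: 101 → 0  (bit 5 = 0)
position 2: 100 → 1  (bit 4 = 1)
position 5: 011 → 1  (bit 3 = 1)
position 9: 010 → 1  (bit 2 = 1)
position 4: 001 → 1  (bit 1 = 1)
position 3: 000 → 0  (bit 0 = 0)
bits b7..b0 = 11011110 = 222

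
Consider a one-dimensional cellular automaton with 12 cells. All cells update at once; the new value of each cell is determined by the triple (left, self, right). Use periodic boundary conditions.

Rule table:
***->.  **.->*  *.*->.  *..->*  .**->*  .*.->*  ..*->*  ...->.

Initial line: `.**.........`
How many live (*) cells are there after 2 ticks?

tick 1: ****........
tick 2: *..**......*
count of *: 4

4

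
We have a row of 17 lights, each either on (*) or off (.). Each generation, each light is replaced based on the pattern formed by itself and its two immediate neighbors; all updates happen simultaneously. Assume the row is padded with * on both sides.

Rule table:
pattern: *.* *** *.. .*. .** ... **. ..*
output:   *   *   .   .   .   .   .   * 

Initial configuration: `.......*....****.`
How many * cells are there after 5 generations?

6

......*....*.**.*
.....*....*.*..*.
....*....*.*..*.*
...*....*.*..*.*.
..*....*.*..*.*.*
count of *: 6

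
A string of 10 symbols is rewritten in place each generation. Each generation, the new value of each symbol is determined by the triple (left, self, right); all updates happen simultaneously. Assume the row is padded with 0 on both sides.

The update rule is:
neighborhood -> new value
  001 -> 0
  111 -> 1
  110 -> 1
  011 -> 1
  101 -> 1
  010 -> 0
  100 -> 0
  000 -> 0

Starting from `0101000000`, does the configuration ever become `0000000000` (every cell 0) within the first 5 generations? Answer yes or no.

generation 1: 0010000000
generation 2: 0000000000
all cells are 0 at generation 2

yes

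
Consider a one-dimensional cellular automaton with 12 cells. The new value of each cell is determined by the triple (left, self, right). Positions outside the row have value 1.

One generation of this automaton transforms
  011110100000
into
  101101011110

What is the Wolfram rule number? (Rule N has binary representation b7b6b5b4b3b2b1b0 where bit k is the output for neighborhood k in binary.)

177

position 2: 111 → 1  (bit 7 = 1)
position 4: 110 → 0  (bit 6 = 0)
position 0: 101 → 1  (bit 5 = 1)
position 7: 100 → 1  (bit 4 = 1)
position 1: 011 → 0  (bit 3 = 0)
position 6: 010 → 0  (bit 2 = 0)
position 11: 001 → 0  (bit 1 = 0)
position 8: 000 → 1  (bit 0 = 1)
bits b7..b0 = 10110001 = 177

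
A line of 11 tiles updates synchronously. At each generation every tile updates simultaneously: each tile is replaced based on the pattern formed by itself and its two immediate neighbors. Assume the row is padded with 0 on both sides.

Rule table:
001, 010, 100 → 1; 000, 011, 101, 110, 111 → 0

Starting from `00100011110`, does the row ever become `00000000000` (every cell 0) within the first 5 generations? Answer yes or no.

no

generation 1: 01110100001
generation 2: 10000110011
generation 3: 11001001100
generation 4: 00111110010
generation 5: 01000001111
generation 5 is 01000001111, still not uniform 0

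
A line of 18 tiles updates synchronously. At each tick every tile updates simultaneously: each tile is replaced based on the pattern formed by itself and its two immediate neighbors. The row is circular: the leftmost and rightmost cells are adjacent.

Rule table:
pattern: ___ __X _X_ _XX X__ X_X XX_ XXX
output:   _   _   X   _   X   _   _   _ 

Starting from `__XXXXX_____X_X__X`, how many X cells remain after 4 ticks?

4

X______X____X_XX_X
_X_____XX___X_____
_XX______X__XX____
___X_____XX___X___
count of X: 4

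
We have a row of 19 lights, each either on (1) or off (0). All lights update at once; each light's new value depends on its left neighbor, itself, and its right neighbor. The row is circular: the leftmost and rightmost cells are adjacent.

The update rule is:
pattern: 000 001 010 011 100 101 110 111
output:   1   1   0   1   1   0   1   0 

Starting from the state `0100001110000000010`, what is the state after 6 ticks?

1110001111000001111

1011111011111111101
1010001010000000101
1001110001111111001
1111011111000001111
0001010001111111000
1110001111000001111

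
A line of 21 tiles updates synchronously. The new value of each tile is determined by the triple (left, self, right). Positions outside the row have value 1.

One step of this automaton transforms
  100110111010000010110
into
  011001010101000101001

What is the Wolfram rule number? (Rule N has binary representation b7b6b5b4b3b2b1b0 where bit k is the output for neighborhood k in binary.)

178

position 7: 111 → 1  (bit 7 = 1)
position 0: 110 → 0  (bit 6 = 0)
position 5: 101 → 1  (bit 5 = 1)
position 1: 100 → 1  (bit 4 = 1)
position 3: 011 → 0  (bit 3 = 0)
position 10: 010 → 0  (bit 2 = 0)
position 2: 001 → 1  (bit 1 = 1)
position 12: 000 → 0  (bit 0 = 0)
bits b7..b0 = 10110010 = 178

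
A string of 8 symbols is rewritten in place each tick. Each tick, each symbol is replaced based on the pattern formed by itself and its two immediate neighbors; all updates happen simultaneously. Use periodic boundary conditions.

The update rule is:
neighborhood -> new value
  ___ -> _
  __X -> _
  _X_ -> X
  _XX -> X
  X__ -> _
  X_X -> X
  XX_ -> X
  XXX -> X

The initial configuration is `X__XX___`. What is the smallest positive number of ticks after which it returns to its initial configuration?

X__XX___

1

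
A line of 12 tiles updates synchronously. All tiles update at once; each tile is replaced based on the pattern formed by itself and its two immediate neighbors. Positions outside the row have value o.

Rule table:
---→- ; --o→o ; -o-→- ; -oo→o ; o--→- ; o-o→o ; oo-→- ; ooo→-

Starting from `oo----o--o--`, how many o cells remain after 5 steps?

6

-----o--o--o
----o--o--oo
---o--o--oo-
--o--o--oo-o
-o--o--oo-oo
count of o: 6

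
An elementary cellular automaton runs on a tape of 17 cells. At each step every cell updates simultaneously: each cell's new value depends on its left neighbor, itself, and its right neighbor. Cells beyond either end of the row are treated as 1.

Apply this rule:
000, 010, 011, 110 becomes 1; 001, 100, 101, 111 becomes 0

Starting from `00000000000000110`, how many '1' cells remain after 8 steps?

01111111111110110
01000000000010110
01011111111010110
01010000001010110
01010111101010110
01010100101010110
01010100101010110  (fixed point — unchanged through step 8)
count of 1: 8

8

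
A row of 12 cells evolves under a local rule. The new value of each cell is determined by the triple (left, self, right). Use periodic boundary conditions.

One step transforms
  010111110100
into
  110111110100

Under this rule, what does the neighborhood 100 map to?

At position 10 the neighborhood is 100; the next row has 0 there.

0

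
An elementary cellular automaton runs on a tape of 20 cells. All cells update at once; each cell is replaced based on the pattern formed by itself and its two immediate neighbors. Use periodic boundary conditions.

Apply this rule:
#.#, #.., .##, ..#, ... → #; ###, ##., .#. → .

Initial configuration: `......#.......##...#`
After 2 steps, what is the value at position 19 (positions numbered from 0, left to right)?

#

######.########.###.
#.....##.......##..#
position 19 holds #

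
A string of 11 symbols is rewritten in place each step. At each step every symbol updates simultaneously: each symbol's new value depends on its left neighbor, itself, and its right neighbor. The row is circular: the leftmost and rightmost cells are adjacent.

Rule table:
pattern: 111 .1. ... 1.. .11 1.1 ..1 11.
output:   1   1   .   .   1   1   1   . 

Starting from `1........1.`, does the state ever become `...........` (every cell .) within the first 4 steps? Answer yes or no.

no

1.......111
.......1111
......1111.
.....1111..
step 4 is .....1111.., still not uniform .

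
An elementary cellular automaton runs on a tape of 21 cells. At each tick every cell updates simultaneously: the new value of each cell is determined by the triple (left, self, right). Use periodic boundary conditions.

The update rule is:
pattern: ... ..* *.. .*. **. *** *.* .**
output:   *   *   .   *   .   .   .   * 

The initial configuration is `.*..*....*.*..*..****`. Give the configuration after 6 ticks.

.*.**.****.*.**.**...
**.*..*....*.*..*..**
...*.**.****.*.**.**.
****.*..*....*.*..*..
*....*.**.****.*.**.*
..****.*..*....*.*..*

..****.*..*....*.*..*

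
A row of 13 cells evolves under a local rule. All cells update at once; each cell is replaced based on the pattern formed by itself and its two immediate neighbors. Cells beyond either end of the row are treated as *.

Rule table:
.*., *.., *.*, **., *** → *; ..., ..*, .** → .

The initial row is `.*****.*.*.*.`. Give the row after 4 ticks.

****.********

tick 1: *.***********
tick 2: **.**********
tick 3: ***.*********
tick 4: ****.********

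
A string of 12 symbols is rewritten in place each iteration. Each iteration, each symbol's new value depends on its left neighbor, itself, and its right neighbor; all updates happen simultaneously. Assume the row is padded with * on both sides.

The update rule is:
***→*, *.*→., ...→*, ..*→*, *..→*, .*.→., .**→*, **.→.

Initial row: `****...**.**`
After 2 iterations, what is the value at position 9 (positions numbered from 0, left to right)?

*

***.****..**
**..***.****
position 9 holds *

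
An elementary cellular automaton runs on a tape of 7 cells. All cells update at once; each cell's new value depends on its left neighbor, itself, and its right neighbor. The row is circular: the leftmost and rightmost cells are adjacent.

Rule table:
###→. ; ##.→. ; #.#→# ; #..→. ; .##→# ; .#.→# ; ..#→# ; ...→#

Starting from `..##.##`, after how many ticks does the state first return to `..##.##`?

.##.##.
##.##..
#.##..#
.##..##
##..##.
#..##.#
..##.##

7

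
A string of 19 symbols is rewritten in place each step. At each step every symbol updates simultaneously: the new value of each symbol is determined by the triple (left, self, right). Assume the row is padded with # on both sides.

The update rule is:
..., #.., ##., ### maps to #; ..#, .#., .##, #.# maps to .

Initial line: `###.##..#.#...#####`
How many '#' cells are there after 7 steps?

14

###..##....##..####
####..####..##..###
#####..####..##..##
######..####..##..#
#######..####..##..
########..####..##.
#########..####..#.
count of #: 14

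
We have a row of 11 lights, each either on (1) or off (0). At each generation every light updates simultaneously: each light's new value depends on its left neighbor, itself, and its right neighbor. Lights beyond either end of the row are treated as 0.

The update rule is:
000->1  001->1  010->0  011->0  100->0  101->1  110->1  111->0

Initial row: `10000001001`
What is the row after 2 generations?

00111110010
11000010100

11000010100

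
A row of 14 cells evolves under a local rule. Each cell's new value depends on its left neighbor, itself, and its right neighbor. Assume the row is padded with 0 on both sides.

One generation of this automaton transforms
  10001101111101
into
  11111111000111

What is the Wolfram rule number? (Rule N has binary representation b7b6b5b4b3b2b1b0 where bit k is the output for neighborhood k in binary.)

position 8: 111 → 0  (bit 7 = 0)
position 5: 110 → 1  (bit 6 = 1)
position 6: 101 → 1  (bit 5 = 1)
position 1: 100 → 1  (bit 4 = 1)
position 4: 011 → 1  (bit 3 = 1)
position 0: 010 → 1  (bit 2 = 1)
position 3: 001 → 1  (bit 1 = 1)
position 2: 000 → 1  (bit 0 = 1)
bits b7..b0 = 01111111 = 127

127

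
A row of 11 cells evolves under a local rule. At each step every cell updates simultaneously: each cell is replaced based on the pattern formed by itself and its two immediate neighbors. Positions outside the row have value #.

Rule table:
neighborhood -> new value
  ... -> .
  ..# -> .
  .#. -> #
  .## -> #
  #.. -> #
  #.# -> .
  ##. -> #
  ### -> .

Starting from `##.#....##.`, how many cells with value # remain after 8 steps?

6

.#.##...##.
.#.###..##.
.#.#.##.##.
.#.#.##.##.  (fixed point — unchanged through step 8)
count of #: 6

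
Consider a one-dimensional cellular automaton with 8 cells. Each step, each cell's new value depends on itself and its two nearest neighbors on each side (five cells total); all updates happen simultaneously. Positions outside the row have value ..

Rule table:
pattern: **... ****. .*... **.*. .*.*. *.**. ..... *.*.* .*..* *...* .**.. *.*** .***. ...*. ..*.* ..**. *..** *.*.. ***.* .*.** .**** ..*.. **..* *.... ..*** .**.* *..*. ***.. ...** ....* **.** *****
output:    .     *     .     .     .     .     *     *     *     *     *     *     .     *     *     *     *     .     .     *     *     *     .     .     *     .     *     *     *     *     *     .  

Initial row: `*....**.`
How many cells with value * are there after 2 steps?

7

step 1: *..****.
step 2: *******.
count of *: 7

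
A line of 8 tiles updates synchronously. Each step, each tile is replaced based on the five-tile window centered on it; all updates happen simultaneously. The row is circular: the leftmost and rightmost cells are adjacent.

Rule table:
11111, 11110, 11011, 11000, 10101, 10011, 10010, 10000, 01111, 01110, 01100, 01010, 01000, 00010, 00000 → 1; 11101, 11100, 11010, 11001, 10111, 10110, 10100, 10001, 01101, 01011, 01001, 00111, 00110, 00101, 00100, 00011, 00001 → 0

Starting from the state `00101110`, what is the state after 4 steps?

01010010

step 1: 01000101
step 2: 10101011
step 3: 00111001
step 4: 01010010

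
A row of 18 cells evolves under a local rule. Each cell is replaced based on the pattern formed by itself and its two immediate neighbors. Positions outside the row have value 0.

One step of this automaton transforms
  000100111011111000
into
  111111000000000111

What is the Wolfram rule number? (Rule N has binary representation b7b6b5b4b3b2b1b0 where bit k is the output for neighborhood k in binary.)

23

position 7: 111 → 0  (bit 7 = 0)
position 8: 110 → 0  (bit 6 = 0)
position 9: 101 → 0  (bit 5 = 0)
position 4: 100 → 1  (bit 4 = 1)
position 6: 011 → 0  (bit 3 = 0)
position 3: 010 → 1  (bit 2 = 1)
position 2: 001 → 1  (bit 1 = 1)
position 0: 000 → 1  (bit 0 = 1)
bits b7..b0 = 00010111 = 23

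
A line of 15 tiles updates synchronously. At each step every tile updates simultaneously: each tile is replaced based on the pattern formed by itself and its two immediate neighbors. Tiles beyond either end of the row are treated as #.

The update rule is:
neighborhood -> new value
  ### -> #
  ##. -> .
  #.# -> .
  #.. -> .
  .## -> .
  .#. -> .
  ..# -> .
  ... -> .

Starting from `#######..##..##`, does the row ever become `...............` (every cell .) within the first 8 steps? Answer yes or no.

yes

step 1: ######........#
step 2: #####..........
step 3: ####...........
step 4: ###............
step 5: ##.............
step 6: #..............
step 7: ...............
all cells are . at step 7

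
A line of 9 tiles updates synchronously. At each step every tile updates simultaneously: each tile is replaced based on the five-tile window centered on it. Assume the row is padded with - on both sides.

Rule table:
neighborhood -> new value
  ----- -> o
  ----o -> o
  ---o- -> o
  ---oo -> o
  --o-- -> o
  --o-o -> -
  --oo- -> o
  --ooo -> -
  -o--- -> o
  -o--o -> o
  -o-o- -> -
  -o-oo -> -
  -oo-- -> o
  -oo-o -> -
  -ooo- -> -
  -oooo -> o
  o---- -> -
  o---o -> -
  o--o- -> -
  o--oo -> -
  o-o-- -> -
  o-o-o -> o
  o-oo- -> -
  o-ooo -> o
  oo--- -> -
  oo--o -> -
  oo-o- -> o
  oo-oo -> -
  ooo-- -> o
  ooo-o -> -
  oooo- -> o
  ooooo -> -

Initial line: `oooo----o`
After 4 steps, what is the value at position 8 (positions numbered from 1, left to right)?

-ooo--ooo
o--o----o
oo-oo-ooo
o-----o-o
position 8 holds -

-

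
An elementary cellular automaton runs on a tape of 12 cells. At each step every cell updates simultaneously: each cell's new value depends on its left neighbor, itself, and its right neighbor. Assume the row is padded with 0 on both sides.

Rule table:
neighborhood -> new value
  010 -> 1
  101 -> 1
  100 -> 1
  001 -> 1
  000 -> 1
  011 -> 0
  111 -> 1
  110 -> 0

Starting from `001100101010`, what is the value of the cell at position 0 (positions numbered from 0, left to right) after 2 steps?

110011111111
001101111110
position 0 holds 0

0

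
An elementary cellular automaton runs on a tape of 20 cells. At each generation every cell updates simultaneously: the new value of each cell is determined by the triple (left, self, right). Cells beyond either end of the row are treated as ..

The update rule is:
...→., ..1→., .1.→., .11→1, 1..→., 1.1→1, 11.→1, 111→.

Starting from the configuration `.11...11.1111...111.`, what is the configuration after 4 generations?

.11.................

generation 1: .11...1111..1...1.1.
generation 2: .11...1..1.......1..
generation 3: .11.................
generation 4: .11.................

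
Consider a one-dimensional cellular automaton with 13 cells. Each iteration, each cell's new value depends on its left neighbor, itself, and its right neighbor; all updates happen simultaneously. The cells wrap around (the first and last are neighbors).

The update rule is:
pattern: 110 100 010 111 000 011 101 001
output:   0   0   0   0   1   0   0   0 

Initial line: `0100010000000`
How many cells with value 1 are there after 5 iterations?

0001000111111
0100010000000  (repeats iteration 0; period 2)
iteration 5: 0001000111111
count of 1: 7

7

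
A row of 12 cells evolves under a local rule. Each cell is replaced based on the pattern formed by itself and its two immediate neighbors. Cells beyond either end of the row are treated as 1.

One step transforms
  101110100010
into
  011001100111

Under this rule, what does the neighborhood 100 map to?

At position 7 the neighborhood is 100; the next row has 0 there.

0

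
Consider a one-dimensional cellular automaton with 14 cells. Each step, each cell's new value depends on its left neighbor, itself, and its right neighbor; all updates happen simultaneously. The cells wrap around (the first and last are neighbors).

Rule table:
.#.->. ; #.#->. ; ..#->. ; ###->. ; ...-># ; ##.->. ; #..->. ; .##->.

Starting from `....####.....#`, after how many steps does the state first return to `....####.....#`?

.##......###..
....####.....#

2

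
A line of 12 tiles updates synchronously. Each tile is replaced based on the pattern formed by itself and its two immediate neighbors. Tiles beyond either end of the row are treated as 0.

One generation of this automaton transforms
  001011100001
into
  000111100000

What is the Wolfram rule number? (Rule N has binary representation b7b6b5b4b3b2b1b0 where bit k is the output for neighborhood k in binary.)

position 5: 111 → 1  (bit 7 = 1)
position 6: 110 → 1  (bit 6 = 1)
position 3: 101 → 1  (bit 5 = 1)
position 7: 100 → 0  (bit 4 = 0)
position 4: 011 → 1  (bit 3 = 1)
position 2: 010 → 0  (bit 2 = 0)
position 1: 001 → 0  (bit 1 = 0)
position 0: 000 → 0  (bit 0 = 0)
bits b7..b0 = 11101000 = 232

232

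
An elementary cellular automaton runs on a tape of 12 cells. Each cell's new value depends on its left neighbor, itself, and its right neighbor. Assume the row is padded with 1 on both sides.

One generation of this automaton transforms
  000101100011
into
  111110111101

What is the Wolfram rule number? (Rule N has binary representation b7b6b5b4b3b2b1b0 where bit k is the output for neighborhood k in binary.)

247

position 11: 111 → 1  (bit 7 = 1)
position 6: 110 → 1  (bit 6 = 1)
position 4: 101 → 1  (bit 5 = 1)
position 0: 100 → 1  (bit 4 = 1)
position 5: 011 → 0  (bit 3 = 0)
position 3: 010 → 1  (bit 2 = 1)
position 2: 001 → 1  (bit 1 = 1)
position 1: 000 → 1  (bit 0 = 1)
bits b7..b0 = 11110111 = 247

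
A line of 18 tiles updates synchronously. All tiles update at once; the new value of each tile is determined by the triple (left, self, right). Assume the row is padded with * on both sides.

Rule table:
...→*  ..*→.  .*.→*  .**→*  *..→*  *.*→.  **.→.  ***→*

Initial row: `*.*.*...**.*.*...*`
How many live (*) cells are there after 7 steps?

step 1: ..*.***.*..*.***.*
step 2: *.*.**..**.*.**..*
step 3: ..*.*.*.*..*.*.*.*
step 4: *.*.*.*.**.*.*.*.*
step 5: ..*.*.*.*..*.*.*.*  (repeats step 3; period 2)
step 7: ..*.*.*.*..*.*.*.*
count of *: 8

8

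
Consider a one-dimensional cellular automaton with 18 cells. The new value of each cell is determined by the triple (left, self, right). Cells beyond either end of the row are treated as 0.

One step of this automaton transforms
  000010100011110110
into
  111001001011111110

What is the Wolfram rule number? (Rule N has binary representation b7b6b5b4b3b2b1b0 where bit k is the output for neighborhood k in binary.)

233

position 11: 111 → 1  (bit 7 = 1)
position 13: 110 → 1  (bit 6 = 1)
position 5: 101 → 1  (bit 5 = 1)
position 7: 100 → 0  (bit 4 = 0)
position 10: 011 → 1  (bit 3 = 1)
position 4: 010 → 0  (bit 2 = 0)
position 3: 001 → 0  (bit 1 = 0)
position 0: 000 → 1  (bit 0 = 1)
bits b7..b0 = 11101001 = 233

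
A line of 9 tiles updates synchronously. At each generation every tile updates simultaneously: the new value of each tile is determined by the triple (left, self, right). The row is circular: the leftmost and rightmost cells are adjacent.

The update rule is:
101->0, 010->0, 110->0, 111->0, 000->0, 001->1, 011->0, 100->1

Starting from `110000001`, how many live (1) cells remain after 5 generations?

001000010
010100101
000011000
000100100
001011010
count of 1: 4

4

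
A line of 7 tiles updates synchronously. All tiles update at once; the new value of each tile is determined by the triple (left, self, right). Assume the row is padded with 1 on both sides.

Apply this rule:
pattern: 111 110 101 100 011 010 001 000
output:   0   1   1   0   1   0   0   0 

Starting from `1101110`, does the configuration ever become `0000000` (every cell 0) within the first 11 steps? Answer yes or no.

no

step 1: 0111011
step 2: 1101110  (repeats step 0; period 2)
step 11: 0111011
step 11 is 0111011, still not uniform 0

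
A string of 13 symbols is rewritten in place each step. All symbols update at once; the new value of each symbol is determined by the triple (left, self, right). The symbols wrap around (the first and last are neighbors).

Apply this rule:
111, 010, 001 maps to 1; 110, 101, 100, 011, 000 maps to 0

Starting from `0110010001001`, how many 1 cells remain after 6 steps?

2

step 1: 0000110011011
step 2: 0001000100000
step 3: 0011001100000
step 4: 0100010000000
step 5: 1100110000000
step 6: 0001000000001
count of 1: 2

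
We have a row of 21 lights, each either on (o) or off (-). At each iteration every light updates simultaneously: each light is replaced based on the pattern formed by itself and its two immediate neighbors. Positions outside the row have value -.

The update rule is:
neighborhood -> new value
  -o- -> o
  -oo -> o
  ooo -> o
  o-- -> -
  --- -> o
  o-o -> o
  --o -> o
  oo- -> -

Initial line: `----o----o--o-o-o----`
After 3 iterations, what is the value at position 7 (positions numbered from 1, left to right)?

o

ooooo-oooo-oooooo-ooo
oooo-oooo-oooooo-ooo-
ooo-oooo-oooooo-ooo--
position 7 holds o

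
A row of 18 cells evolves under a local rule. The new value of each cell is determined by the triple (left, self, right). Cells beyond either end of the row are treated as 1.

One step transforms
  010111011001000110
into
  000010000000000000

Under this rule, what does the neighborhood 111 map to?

At position 4 the neighborhood is 111; the next row has 1 there.

1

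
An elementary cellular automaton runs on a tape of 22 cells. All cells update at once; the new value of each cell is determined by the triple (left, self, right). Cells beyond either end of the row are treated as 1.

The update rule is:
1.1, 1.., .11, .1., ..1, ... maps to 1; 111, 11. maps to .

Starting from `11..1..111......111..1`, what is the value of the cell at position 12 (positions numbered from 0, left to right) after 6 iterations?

..111111..1111111..111
111.....111......111..
...111111..1111111..11
1111.....111......111.
....111111..1111111..1
11111.....111......111
position 12 holds 1

1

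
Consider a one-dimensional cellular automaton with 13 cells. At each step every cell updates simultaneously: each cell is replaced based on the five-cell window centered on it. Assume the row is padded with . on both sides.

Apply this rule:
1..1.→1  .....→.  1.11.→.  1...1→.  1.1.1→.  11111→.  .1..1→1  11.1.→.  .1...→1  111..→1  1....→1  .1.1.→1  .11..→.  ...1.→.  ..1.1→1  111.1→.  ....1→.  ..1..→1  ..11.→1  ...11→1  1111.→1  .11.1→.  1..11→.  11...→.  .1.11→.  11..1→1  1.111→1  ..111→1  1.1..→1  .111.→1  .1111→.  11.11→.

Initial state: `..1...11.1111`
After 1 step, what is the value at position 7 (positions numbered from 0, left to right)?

..11.11..1.11
position 7 holds .

.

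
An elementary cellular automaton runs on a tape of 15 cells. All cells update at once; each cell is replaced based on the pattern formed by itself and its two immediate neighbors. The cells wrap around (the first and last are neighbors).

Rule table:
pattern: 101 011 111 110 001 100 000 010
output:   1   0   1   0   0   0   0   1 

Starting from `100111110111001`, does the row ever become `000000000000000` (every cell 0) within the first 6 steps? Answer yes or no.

step 1: 000011101010000
step 2: 000001011110000
step 3: 000001101100000
step 4: 000000010000000
step 5: 000000010000000  (fixed point — unchanged through step 6)
step 6 is 000000010000000, still not uniform 0

no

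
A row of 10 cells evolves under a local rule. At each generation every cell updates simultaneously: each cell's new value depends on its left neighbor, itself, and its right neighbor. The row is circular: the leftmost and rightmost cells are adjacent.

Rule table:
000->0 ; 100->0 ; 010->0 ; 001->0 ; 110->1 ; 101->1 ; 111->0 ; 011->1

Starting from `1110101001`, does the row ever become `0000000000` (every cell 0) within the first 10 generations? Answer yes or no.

generation 1: 0011010001
generation 2: 0011100000
generation 3: 0010100000
generation 4: 0001000000
generation 5: 0000000000
all cells are 0 at generation 5

yes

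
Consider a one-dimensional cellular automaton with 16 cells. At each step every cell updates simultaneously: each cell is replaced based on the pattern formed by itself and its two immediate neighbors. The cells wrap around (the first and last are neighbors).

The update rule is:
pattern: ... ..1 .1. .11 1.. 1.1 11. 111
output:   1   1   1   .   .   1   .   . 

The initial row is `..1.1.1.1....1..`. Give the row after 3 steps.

1111111111.1111.

111111111.1111.1
.........1....1.
1111111111.1111.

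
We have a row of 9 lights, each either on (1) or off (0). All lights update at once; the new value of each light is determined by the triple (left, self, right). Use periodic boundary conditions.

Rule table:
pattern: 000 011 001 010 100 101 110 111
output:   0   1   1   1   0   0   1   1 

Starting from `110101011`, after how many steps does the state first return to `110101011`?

step 1: 110101011

1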